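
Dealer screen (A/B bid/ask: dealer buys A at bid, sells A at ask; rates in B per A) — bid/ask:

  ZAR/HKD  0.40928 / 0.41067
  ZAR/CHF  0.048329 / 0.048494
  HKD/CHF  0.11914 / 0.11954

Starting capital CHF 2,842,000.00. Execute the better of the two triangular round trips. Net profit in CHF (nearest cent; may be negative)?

Best loop CHF → ZAR → HKD → CHF:
CHF 2,842,000.00 ÷ 0.048494 (buy ZAR at ask) = ZAR 58,605,188.27
ZAR 58,605,188.27 × 0.40928 (sell ZAR at bid) = HKD 23,985,931.46
HKD 23,985,931.46 × 0.11914 (sell HKD at bid) = CHF 2,857,683.87

Net profit: CHF 15,683.87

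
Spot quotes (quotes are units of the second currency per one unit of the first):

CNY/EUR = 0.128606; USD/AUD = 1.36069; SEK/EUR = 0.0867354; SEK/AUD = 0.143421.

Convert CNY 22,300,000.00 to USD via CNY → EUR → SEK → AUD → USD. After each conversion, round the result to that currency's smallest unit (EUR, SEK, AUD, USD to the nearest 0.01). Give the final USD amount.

USD 3,485,164.34

CNY 22,300,000.00 × 0.128606 = EUR 2,867,913.80
EUR 2,867,913.80 ÷ 0.0867354 = SEK 33,065,089.92
SEK 33,065,089.92 × 0.143421 = AUD 4,742,228.26
AUD 4,742,228.26 ÷ 1.36069 = USD 3,485,164.34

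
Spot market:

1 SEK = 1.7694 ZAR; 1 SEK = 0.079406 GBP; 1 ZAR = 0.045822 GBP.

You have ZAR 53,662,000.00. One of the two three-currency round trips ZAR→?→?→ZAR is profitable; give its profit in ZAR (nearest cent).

Profit: ZAR 1,129,551.65

Profitable loop is ZAR → GBP → SEK → ZAR:
ZAR 53,662,000.00 × 0.045822 = GBP 2,458,900.16
GBP 2,458,900.16 ÷ 0.079406 = SEK 30,966,175.91
SEK 30,966,175.91 × 1.7694 = ZAR 54,791,551.65
Profit = ZAR 54,791,551.65 − ZAR 53,662,000.00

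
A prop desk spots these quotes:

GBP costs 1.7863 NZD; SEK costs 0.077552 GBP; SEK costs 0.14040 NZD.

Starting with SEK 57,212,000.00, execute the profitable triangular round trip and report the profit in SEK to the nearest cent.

Profitable loop is SEK → NZD → GBP → SEK:
SEK 57,212,000.00 × 0.14040 = NZD 8,032,564.80
NZD 8,032,564.80 ÷ 1.7863 = GBP 4,496,761.35
GBP 4,496,761.35 ÷ 0.077552 = SEK 57,983,821.83
Profit = SEK 57,983,821.83 − SEK 57,212,000.00

Profit: SEK 771,821.83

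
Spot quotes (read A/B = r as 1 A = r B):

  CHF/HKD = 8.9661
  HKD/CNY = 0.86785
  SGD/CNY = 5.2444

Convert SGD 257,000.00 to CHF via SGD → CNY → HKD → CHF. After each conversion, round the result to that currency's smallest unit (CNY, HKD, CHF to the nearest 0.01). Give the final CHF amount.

CHF 173,213.08

SGD 257,000.00 × 5.2444 = CNY 1,347,810.80
CNY 1,347,810.80 ÷ 0.86785 = HKD 1,553,045.80
HKD 1,553,045.80 ÷ 8.9661 = CHF 173,213.08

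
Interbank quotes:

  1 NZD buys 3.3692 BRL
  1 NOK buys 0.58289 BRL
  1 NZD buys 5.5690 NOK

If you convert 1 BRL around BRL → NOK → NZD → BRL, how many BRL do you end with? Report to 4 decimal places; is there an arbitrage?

1.0379 (arbitrage exists)

Around BRL → NOK → NZD → BRL: 1 ÷ 0.58289 ÷ 5.5690 × 3.3692 = 1.037918
Product > 1; profitable direction is BRL → NOK → NZD → BRL.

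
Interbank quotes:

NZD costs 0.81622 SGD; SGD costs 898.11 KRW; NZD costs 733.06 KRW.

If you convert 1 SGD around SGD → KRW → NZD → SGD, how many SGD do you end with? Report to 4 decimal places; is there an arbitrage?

Around SGD → KRW → NZD → SGD: 1 × 898.11 ÷ 733.06 × 0.81622 = 0.999994
Product ≈ 1 (deviation 0.001%, within rounding noise).

1.0000 (no arbitrage)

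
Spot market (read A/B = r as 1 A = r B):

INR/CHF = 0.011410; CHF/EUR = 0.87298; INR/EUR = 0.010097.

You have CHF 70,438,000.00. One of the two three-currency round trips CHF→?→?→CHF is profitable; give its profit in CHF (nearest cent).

Profitable loop is CHF → INR → EUR → CHF:
CHF 70,438,000.00 ÷ 0.011410 = INR 6,173,356,704.65
INR 6,173,356,704.65 × 0.010097 = EUR 62,332,382.65
EUR 62,332,382.65 ÷ 0.87298 = CHF 71,401,845.00
Profit = CHF 71,401,845.00 − CHF 70,438,000.00

Profit: CHF 963,845.00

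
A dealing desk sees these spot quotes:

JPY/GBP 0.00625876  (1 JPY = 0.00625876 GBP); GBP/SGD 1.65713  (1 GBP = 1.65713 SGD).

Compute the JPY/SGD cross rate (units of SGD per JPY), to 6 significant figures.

1 JPY × 0.00625876 = 0.00625876 GBP
0.00625876 GBP × 1.65713 = 0.0103716 SGD

JPY/SGD = 0.0103716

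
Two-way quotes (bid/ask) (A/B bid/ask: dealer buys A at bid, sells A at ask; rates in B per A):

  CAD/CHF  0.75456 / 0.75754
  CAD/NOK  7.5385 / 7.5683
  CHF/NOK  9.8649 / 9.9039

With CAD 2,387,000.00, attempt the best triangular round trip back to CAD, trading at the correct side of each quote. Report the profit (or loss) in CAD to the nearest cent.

Net profit: CAD 11,421.68

Best loop CAD → NOK → CHF → CAD:
CAD 2,387,000.00 × 7.5385 (sell CAD at bid) = NOK 17,994,399.50
NOK 17,994,399.50 ÷ 9.9039 (buy CHF at ask) = CHF 1,816,900.36
CHF 1,816,900.36 ÷ 0.75754 (buy CAD at ask) = CAD 2,398,421.68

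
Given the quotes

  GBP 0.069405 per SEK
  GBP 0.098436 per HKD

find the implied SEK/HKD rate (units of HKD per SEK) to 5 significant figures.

SEK/HKD = 0.70508

1 SEK × 0.069405 = 0.069405 GBP
0.069405 GBP ÷ 0.098436 = 0.705077 HKD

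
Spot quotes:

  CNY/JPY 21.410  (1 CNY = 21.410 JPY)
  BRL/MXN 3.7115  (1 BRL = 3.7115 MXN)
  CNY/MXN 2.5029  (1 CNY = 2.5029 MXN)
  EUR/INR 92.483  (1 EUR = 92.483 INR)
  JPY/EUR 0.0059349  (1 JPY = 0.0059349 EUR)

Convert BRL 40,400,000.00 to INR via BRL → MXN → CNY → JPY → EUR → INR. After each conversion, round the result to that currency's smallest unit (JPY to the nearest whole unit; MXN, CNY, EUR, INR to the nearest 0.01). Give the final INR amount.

BRL 40,400,000.00 × 3.7115 = MXN 149,944,600.00
MXN 149,944,600.00 ÷ 2.5029 = CNY 59,908,346.32
CNY 59,908,346.32 × 21.410 = JPY 1,282,637,695
JPY 1,282,637,695 × 0.0059349 = EUR 7,612,326.46
EUR 7,612,326.46 × 92.483 = INR 704,010,788.00

INR 704,010,788.00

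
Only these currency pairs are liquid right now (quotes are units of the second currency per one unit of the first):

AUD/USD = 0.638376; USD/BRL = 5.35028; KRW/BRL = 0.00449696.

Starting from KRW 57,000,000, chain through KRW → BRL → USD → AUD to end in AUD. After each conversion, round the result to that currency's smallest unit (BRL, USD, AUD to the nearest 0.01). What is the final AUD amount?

KRW 57,000,000 × 0.00449696 = BRL 256,326.72
BRL 256,326.72 ÷ 5.35028 = USD 47,909.03
USD 47,909.03 ÷ 0.638376 = AUD 75,048.29

AUD 75,048.29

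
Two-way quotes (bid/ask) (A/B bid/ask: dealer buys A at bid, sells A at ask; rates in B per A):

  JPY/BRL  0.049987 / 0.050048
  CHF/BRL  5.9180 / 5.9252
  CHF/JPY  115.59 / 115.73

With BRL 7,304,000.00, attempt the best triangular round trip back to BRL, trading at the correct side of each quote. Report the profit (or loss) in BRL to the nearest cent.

Best loop BRL → JPY → CHF → BRL:
BRL 7,304,000.00 ÷ 0.050048 (buy JPY at ask) = JPY 145,939,898
JPY 145,939,898 ÷ 115.73 (buy CHF at ask) = CHF 1,261,037.74
CHF 1,261,037.74 × 5.9180 (sell CHF at bid) = BRL 7,462,821.35

Net profit: BRL 158,821.35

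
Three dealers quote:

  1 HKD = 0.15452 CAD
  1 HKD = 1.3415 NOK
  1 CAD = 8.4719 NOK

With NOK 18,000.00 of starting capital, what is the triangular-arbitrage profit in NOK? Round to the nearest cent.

Profitable loop is NOK → CAD → HKD → NOK:
NOK 18,000.00 ÷ 8.4719 = CAD 2,124.67
CAD 2,124.67 ÷ 0.15452 = HKD 13,750.14
HKD 13,750.14 × 1.3415 = NOK 18,445.81
Profit = NOK 18,445.81 − NOK 18,000.00

Profit: NOK 445.81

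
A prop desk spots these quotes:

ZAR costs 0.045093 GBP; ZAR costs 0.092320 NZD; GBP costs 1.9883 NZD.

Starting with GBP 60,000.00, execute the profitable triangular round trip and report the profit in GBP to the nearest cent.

Profitable loop is GBP → ZAR → NZD → GBP:
GBP 60,000.00 ÷ 0.045093 = ZAR 1,330,583.46
ZAR 1,330,583.46 × 0.092320 = NZD 122,839.47
NZD 122,839.47 ÷ 1.9883 = GBP 61,781.15
Profit = GBP 61,781.15 − GBP 60,000.00

Profit: GBP 1,781.15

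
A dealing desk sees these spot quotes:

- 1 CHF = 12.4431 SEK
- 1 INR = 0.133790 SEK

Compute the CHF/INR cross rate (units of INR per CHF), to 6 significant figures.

1 CHF × 12.4431 = 12.4431 SEK
12.4431 SEK ÷ 0.133790 = 93.0047 INR

CHF/INR = 93.0047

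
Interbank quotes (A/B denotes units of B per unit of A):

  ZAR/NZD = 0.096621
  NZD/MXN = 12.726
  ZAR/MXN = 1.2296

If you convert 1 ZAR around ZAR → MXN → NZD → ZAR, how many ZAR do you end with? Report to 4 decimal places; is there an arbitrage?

Around ZAR → MXN → NZD → ZAR: 1 × 1.2296 ÷ 12.726 ÷ 0.096621 = 1.000001
Product ≈ 1 (deviation 0.000%, within rounding noise).

1.0000 (no arbitrage)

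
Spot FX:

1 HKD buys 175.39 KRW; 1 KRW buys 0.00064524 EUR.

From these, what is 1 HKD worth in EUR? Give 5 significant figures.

HKD/EUR = 0.11317

1 HKD × 175.39 = 175.39 KRW
175.39 KRW × 0.00064524 = 0.113169 EUR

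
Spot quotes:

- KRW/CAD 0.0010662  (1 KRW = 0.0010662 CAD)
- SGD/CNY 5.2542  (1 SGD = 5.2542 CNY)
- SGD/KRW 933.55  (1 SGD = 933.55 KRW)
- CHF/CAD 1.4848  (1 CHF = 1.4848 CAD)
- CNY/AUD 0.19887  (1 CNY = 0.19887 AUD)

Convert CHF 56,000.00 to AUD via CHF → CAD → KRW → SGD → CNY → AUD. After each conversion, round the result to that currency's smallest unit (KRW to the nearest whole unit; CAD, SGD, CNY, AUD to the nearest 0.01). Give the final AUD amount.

AUD 87,288.21

CHF 56,000.00 × 1.4848 = CAD 83,148.80
CAD 83,148.80 ÷ 0.0010662 = KRW 77,986,119
KRW 77,986,119 ÷ 933.55 = SGD 83,537.16
SGD 83,537.16 × 5.2542 = CNY 438,920.95
CNY 438,920.95 × 0.19887 = AUD 87,288.21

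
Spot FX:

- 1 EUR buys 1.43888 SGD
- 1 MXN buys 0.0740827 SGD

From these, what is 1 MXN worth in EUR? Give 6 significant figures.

MXN/EUR = 0.0514864

1 MXN × 0.0740827 = 0.0740827 SGD
0.0740827 SGD ÷ 1.43888 = 0.0514864 EUR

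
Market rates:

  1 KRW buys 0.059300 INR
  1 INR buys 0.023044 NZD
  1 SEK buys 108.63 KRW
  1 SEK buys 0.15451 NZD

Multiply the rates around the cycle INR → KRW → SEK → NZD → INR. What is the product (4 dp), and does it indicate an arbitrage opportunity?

Around INR → KRW → SEK → NZD → INR: 1 ÷ 0.059300 ÷ 108.63 × 0.15451 ÷ 0.023044 = 1.040865
Product > 1; profitable direction is INR → KRW → SEK → NZD → INR.

1.0409 (arbitrage exists)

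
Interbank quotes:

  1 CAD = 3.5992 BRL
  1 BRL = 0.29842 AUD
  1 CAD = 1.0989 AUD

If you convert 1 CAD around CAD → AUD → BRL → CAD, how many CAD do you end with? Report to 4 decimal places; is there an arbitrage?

Around CAD → AUD → BRL → CAD: 1 × 1.0989 ÷ 0.29842 ÷ 3.5992 = 1.023115
Product > 1; profitable direction is CAD → AUD → BRL → CAD.

1.0231 (arbitrage exists)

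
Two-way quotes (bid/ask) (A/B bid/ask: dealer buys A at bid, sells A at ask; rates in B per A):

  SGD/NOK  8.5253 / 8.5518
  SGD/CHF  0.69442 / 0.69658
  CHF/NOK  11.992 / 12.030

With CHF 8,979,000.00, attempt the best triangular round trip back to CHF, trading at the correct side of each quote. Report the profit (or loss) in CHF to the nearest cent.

Best loop CHF → SGD → NOK → CHF:
CHF 8,979,000.00 ÷ 0.69658 (buy SGD at ask) = SGD 12,890,120.30
SGD 12,890,120.30 × 8.5253 (sell SGD at bid) = NOK 109,892,142.61
NOK 109,892,142.61 ÷ 12.030 (buy CHF at ask) = CHF 9,134,841.45

Net profit: CHF 155,841.45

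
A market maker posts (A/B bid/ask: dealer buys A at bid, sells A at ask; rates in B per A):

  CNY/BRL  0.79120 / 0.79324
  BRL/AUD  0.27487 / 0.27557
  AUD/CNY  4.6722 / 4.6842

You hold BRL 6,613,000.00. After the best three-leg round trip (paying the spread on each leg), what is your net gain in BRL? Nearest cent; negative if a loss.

Best loop BRL → AUD → CNY → BRL:
BRL 6,613,000.00 × 0.27487 (sell BRL at bid) = AUD 1,817,715.31
AUD 1,817,715.31 × 4.6722 (sell AUD at bid) = CNY 8,492,729.47
CNY 8,492,729.47 × 0.79120 (sell CNY at bid) = BRL 6,719,447.56

Net profit: BRL 106,447.56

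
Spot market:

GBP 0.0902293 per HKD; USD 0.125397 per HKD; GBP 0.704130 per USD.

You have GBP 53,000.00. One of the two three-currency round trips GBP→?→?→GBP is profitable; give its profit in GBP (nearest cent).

Profitable loop is GBP → USD → HKD → GBP:
GBP 53,000.00 ÷ 0.704130 = USD 75,270.19
USD 75,270.19 ÷ 0.125397 = HKD 600,255.12
HKD 600,255.12 × 0.0902293 = GBP 54,160.60
Profit = GBP 54,160.60 − GBP 53,000.00

Profit: GBP 1,160.60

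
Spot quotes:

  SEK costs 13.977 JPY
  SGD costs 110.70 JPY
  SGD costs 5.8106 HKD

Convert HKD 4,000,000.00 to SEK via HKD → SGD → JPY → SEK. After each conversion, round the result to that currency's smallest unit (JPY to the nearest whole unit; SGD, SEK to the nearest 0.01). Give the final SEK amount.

SEK 5,452,211.20

HKD 4,000,000.00 ÷ 5.8106 = SGD 688,397.07
SGD 688,397.07 × 110.70 = JPY 76,205,556
JPY 76,205,556 ÷ 13.977 = SEK 5,452,211.20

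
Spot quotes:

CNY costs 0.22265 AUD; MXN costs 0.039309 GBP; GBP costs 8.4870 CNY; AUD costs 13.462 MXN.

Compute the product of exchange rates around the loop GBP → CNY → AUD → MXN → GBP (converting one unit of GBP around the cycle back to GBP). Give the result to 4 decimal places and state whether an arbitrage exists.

1.0000 (no arbitrage)

Around GBP → CNY → AUD → MXN → GBP: 1 × 8.4870 × 0.22265 × 13.462 × 0.039309 = 0.999950
Product ≈ 1 (deviation 0.005%, within rounding noise).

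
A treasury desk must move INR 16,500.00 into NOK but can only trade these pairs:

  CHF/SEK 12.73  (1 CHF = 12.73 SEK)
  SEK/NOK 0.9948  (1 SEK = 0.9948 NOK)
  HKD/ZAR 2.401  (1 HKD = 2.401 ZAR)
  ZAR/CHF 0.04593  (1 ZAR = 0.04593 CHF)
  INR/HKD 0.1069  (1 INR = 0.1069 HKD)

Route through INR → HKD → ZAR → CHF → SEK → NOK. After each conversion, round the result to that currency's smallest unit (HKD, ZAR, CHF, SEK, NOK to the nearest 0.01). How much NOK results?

NOK 2,463.23

INR 16,500.00 × 0.1069 = HKD 1,763.85
HKD 1,763.85 × 2.401 = ZAR 4,235.00
ZAR 4,235.00 × 0.04593 = CHF 194.51
CHF 194.51 × 12.73 = SEK 2,476.11
SEK 2,476.11 × 0.9948 = NOK 2,463.23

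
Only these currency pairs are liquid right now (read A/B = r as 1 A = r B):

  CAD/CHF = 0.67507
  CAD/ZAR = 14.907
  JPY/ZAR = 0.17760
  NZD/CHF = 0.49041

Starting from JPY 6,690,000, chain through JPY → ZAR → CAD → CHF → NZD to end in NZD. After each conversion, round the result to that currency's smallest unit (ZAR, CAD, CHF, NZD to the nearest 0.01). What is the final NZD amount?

JPY 6,690,000 × 0.17760 = ZAR 1,188,144.00
ZAR 1,188,144.00 ÷ 14.907 = CAD 79,703.76
CAD 79,703.76 × 0.67507 = CHF 53,805.62
CHF 53,805.62 ÷ 0.49041 = NZD 109,715.58

NZD 109,715.58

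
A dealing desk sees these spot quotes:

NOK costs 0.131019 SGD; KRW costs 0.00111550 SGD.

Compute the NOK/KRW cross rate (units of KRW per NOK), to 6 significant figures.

1 NOK × 0.131019 = 0.131019 SGD
0.131019 SGD ÷ 0.00111550 = 117.453 KRW

NOK/KRW = 117.453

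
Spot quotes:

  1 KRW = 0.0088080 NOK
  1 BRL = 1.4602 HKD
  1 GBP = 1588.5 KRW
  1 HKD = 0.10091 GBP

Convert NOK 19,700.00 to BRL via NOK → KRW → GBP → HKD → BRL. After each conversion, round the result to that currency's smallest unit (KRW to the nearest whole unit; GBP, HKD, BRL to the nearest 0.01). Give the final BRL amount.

NOK 19,700.00 ÷ 0.0088080 = KRW 2,236,603
KRW 2,236,603 ÷ 1588.5 = GBP 1,408.00
GBP 1,408.00 ÷ 0.10091 = HKD 13,953.03
HKD 13,953.03 ÷ 1.4602 = BRL 9,555.56

BRL 9,555.56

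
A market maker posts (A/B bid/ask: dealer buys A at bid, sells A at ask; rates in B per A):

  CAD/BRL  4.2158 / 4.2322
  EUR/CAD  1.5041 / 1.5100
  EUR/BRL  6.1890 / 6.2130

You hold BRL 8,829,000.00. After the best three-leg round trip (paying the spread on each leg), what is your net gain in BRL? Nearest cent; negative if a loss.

Net profit: BRL 181,873.11

Best loop BRL → EUR → CAD → BRL:
BRL 8,829,000.00 ÷ 6.2130 (buy EUR at ask) = EUR 1,421,052.63
EUR 1,421,052.63 × 1.5041 (sell EUR at bid) = CAD 2,137,405.26
CAD 2,137,405.26 × 4.2158 (sell CAD at bid) = BRL 9,010,873.11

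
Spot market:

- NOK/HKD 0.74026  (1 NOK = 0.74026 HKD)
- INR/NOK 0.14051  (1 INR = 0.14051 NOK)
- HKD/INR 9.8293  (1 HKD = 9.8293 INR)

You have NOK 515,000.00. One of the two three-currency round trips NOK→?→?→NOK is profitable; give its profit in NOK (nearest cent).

Profit: NOK 11,527.84

Profitable loop is NOK → HKD → INR → NOK:
NOK 515,000.00 × 0.74026 = HKD 381,233.90
HKD 381,233.90 × 9.8293 = INR 3,747,262.37
INR 3,747,262.37 × 0.14051 = NOK 526,527.84
Profit = NOK 526,527.84 − NOK 515,000.00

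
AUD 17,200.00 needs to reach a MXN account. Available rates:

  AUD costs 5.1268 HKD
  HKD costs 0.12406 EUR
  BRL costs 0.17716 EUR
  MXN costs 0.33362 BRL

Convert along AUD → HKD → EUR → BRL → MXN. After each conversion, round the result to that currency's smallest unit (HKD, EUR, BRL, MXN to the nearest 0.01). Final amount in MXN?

MXN 185,092.50

AUD 17,200.00 × 5.1268 = HKD 88,180.96
HKD 88,180.96 × 0.12406 = EUR 10,939.73
EUR 10,939.73 ÷ 0.17716 = BRL 61,750.56
BRL 61,750.56 ÷ 0.33362 = MXN 185,092.50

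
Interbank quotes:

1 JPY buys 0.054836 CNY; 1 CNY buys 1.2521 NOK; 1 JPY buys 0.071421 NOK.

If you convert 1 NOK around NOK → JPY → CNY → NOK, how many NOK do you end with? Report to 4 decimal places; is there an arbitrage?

0.9613 (arbitrage exists)

Around NOK → JPY → CNY → NOK: 1 ÷ 0.071421 × 0.054836 × 1.2521 = 0.961344
Product < 1; profitable direction is NOK → CNY → JPY → NOK.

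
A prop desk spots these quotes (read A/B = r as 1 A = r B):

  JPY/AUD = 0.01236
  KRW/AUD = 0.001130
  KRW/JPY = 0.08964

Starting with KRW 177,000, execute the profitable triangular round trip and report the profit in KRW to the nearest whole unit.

Profitable loop is KRW → AUD → JPY → KRW:
KRW 177,000 × 0.001130 = AUD 200.01
AUD 200.01 ÷ 0.01236 = JPY 16,182
JPY 16,182 ÷ 0.08964 = KRW 180,523
Profit = KRW 180,523 − KRW 177,000

Profit: KRW 3,523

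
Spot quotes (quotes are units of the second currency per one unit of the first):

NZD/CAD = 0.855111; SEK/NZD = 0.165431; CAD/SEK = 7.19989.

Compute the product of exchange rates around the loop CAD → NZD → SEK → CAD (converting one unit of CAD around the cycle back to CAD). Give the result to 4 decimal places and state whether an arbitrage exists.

Around CAD → NZD → SEK → CAD: 1 ÷ 0.855111 ÷ 0.165431 ÷ 7.19989 = 0.981827
Product < 1; profitable direction is CAD → SEK → NZD → CAD.

0.9818 (arbitrage exists)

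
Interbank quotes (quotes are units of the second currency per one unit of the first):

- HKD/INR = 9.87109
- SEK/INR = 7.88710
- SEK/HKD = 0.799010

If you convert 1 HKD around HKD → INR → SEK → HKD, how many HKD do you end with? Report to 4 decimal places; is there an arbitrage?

1.0000 (no arbitrage)

Around HKD → INR → SEK → HKD: 1 × 9.87109 ÷ 7.88710 × 0.799010 = 1.000000
Product ≈ 1 (deviation 0.000%, within rounding noise).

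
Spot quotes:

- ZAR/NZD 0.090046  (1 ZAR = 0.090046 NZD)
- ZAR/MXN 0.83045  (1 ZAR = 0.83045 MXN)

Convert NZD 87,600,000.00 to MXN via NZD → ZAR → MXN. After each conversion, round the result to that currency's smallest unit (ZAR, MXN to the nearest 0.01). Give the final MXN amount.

NZD 87,600,000.00 ÷ 0.090046 = ZAR 972,836,105.99
ZAR 972,836,105.99 × 0.83045 = MXN 807,891,744.22

MXN 807,891,744.22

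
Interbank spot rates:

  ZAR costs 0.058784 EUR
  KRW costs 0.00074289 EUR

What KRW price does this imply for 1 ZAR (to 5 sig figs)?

ZAR/KRW = 79.129

1 ZAR × 0.058784 = 0.058784 EUR
0.058784 EUR ÷ 0.00074289 = 79.1288 KRW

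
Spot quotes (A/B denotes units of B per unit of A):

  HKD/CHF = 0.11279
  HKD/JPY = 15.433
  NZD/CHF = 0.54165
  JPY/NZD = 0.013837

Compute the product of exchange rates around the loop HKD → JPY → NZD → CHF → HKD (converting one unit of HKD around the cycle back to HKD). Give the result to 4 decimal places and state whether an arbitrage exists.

1.0255 (arbitrage exists)

Around HKD → JPY → NZD → CHF → HKD: 1 × 15.433 × 0.013837 × 0.54165 ÷ 0.11279 = 1.025511
Product > 1; profitable direction is HKD → JPY → NZD → CHF → HKD.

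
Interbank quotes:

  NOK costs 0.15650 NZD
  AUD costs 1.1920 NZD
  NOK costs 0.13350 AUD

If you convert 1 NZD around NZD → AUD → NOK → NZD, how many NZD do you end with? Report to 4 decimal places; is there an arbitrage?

Around NZD → AUD → NOK → NZD: 1 ÷ 1.1920 ÷ 0.13350 × 0.15650 = 0.983460
Product < 1; profitable direction is NZD → NOK → AUD → NZD.

0.9835 (arbitrage exists)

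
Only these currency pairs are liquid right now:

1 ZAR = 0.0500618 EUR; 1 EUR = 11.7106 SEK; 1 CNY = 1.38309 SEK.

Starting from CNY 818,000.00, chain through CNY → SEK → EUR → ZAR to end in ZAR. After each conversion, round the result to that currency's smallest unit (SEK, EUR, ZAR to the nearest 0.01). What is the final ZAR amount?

CNY 818,000.00 × 1.38309 = SEK 1,131,367.62
SEK 1,131,367.62 ÷ 11.7106 = EUR 96,610.56
EUR 96,610.56 ÷ 0.0500618 = ZAR 1,929,825.94

ZAR 1,929,825.94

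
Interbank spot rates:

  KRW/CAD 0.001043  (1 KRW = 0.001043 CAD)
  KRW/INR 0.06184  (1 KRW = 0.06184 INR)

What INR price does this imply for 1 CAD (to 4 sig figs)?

1 CAD ÷ 0.001043 = 958.773 KRW
958.773 KRW × 0.06184 = 59.2905 INR

CAD/INR = 59.29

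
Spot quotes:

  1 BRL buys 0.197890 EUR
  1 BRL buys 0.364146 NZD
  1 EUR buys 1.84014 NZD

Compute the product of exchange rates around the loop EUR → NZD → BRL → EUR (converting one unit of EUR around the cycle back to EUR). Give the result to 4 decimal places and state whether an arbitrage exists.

1.0000 (no arbitrage)

Around EUR → NZD → BRL → EUR: 1 × 1.84014 ÷ 0.364146 × 0.197890 = 0.999998
Product ≈ 1 (deviation 0.000%, within rounding noise).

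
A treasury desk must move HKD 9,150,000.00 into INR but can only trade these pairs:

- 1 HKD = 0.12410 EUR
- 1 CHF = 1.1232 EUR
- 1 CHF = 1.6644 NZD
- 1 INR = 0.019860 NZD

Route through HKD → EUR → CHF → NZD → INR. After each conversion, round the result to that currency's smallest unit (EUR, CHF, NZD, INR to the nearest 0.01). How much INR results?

INR 84,725,520.14

HKD 9,150,000.00 × 0.12410 = EUR 1,135,515.00
EUR 1,135,515.00 ÷ 1.1232 = CHF 1,010,964.21
CHF 1,010,964.21 × 1.6644 = NZD 1,682,648.83
NZD 1,682,648.83 ÷ 0.019860 = INR 84,725,520.14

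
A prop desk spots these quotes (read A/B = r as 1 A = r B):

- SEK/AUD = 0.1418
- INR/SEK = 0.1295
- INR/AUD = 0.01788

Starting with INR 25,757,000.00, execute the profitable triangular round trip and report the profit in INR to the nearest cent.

Profit: INR 695,928.79

Profitable loop is INR → SEK → AUD → INR:
INR 25,757,000.00 × 0.1295 = SEK 3,335,531.50
SEK 3,335,531.50 × 0.1418 = AUD 472,978.37
AUD 472,978.37 ÷ 0.01788 = INR 26,452,928.79
Profit = INR 26,452,928.79 − INR 25,757,000.00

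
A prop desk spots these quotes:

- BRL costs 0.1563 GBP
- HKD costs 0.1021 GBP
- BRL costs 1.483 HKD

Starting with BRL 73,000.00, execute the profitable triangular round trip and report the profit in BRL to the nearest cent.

Profit: BRL 2,355.50

Profitable loop is BRL → GBP → HKD → BRL:
BRL 73,000.00 × 0.1563 = GBP 11,409.90
GBP 11,409.90 ÷ 0.1021 = HKD 111,752.20
HKD 111,752.20 ÷ 1.483 = BRL 75,355.50
Profit = BRL 75,355.50 − BRL 73,000.00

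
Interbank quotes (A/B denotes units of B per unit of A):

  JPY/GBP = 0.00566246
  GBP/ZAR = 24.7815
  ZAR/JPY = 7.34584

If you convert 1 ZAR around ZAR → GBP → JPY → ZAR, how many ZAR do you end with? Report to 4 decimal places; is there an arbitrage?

0.9701 (arbitrage exists)

Around ZAR → GBP → JPY → ZAR: 1 ÷ 24.7815 ÷ 0.00566246 ÷ 7.34584 = 0.970121
Product < 1; profitable direction is ZAR → JPY → GBP → ZAR.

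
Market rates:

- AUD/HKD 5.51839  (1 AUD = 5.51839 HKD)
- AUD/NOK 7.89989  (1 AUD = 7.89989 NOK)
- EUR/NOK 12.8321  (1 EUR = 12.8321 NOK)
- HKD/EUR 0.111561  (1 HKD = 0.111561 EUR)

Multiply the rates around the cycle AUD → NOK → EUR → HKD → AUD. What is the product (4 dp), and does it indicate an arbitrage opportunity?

Around AUD → NOK → EUR → HKD → AUD: 1 × 7.89989 ÷ 12.8321 ÷ 0.111561 ÷ 5.51839 = 0.999997
Product ≈ 1 (deviation 0.000%, within rounding noise).

1.0000 (no arbitrage)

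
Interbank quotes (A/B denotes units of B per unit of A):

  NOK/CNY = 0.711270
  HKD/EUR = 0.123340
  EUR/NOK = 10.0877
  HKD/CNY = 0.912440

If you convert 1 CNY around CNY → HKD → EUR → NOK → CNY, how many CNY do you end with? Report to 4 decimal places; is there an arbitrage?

Around CNY → HKD → EUR → NOK → CNY: 1 ÷ 0.912440 × 0.123340 × 10.0877 × 0.711270 = 0.969898
Product < 1; profitable direction is CNY → NOK → EUR → HKD → CNY.

0.9699 (arbitrage exists)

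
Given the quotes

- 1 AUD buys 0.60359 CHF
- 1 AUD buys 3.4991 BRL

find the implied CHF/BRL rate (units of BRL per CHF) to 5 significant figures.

CHF/BRL = 5.7971

1 CHF ÷ 0.60359 = 1.65675 AUD
1.65675 AUD × 3.4991 = 5.79715 BRL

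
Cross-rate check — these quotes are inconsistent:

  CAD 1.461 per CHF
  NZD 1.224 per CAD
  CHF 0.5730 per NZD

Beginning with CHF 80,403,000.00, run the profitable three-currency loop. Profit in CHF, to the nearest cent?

Profit: CHF 1,983,965.89

Profitable loop is CHF → CAD → NZD → CHF:
CHF 80,403,000.00 × 1.461 = CAD 117,468,783.00
CAD 117,468,783.00 × 1.224 = NZD 143,781,790.39
NZD 143,781,790.39 × 0.5730 = CHF 82,386,965.89
Profit = CHF 82,386,965.89 − CHF 80,403,000.00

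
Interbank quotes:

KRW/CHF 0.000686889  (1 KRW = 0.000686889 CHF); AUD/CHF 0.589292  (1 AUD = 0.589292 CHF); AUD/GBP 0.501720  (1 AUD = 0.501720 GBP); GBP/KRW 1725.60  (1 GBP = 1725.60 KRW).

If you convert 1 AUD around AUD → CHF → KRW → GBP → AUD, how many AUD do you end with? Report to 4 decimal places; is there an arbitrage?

0.9909 (arbitrage exists)

Around AUD → CHF → KRW → GBP → AUD: 1 × 0.589292 ÷ 0.000686889 ÷ 1725.60 ÷ 0.501720 = 0.990929
Product < 1; profitable direction is AUD → GBP → KRW → CHF → AUD.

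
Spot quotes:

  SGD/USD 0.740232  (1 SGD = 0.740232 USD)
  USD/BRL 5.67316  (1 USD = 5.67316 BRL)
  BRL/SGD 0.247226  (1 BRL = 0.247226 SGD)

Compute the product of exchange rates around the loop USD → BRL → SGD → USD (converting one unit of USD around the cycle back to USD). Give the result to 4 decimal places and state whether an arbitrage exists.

Around USD → BRL → SGD → USD: 1 × 5.67316 × 0.247226 × 0.740232 = 1.038214
Product > 1; profitable direction is USD → BRL → SGD → USD.

1.0382 (arbitrage exists)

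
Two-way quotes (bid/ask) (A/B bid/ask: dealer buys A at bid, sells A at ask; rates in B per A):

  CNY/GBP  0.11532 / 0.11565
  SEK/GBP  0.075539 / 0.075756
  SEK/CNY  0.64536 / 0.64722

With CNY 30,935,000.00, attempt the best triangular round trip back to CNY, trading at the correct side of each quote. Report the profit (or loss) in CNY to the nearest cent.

Net profit: CNY 284,344.88

Best loop CNY → SEK → GBP → CNY:
CNY 30,935,000.00 ÷ 0.64722 (buy SEK at ask) = SEK 47,796,730.63
SEK 47,796,730.63 × 0.075539 (sell SEK at bid) = GBP 3,610,517.24
GBP 3,610,517.24 ÷ 0.11565 (buy CNY at ask) = CNY 31,219,344.88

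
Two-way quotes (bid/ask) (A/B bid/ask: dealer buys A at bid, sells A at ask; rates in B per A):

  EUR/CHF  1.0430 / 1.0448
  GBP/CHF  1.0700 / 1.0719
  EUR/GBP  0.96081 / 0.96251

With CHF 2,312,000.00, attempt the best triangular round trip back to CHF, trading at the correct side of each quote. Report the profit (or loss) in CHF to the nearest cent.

Net profit: CHF 25,290.09

Best loop CHF → GBP → EUR → CHF:
CHF 2,312,000.00 ÷ 1.0719 (buy GBP at ask) = GBP 2,156,917.62
GBP 2,156,917.62 ÷ 0.96251 (buy EUR at ask) = EUR 2,240,930.09
EUR 2,240,930.09 × 1.0430 (sell EUR at bid) = CHF 2,337,290.09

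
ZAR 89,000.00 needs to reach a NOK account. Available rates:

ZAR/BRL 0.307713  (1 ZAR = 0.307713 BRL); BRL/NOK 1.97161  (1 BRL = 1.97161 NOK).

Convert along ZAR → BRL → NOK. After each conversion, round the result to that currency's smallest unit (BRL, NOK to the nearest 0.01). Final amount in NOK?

NOK 53,995.42

ZAR 89,000.00 × 0.307713 = BRL 27,386.46
BRL 27,386.46 × 1.97161 = NOK 53,995.42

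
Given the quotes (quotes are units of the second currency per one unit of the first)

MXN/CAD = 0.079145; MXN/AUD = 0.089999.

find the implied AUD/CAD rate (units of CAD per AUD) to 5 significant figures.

1 AUD ÷ 0.089999 = 11.1112 MXN
11.1112 MXN × 0.079145 = 0.879399 CAD

AUD/CAD = 0.87940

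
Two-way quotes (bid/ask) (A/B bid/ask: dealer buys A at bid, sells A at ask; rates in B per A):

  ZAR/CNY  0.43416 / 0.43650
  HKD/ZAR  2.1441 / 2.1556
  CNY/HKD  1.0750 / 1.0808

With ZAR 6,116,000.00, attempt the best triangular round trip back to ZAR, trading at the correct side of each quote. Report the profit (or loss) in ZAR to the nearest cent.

Net profit: ZAR 4,272.88

Best loop ZAR → CNY → HKD → ZAR:
ZAR 6,116,000.00 × 0.43416 (sell ZAR at bid) = CNY 2,655,322.56
CNY 2,655,322.56 × 1.0750 (sell CNY at bid) = HKD 2,854,471.75
HKD 2,854,471.75 × 2.1441 (sell HKD at bid) = ZAR 6,120,272.88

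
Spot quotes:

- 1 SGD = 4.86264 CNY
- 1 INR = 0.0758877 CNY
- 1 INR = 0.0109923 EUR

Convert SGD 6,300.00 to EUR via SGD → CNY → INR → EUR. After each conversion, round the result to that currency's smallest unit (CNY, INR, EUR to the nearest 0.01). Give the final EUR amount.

SGD 6,300.00 × 4.86264 = CNY 30,634.63
CNY 30,634.63 ÷ 0.0758877 = INR 403,683.73
INR 403,683.73 × 0.0109923 = EUR 4,437.41

EUR 4,437.41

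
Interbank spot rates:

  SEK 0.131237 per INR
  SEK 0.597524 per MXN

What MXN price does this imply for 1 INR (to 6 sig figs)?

INR/MXN = 0.219635

1 INR × 0.131237 = 0.131237 SEK
0.131237 SEK ÷ 0.597524 = 0.219635 MXN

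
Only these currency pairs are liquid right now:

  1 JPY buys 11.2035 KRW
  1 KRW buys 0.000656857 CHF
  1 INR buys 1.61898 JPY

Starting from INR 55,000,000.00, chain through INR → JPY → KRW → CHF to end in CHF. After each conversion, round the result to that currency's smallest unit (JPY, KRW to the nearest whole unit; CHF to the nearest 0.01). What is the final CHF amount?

CHF 655,282.73

INR 55,000,000.00 × 1.61898 = JPY 89,043,900
JPY 89,043,900 × 11.2035 = KRW 997,603,334
KRW 997,603,334 × 0.000656857 = CHF 655,282.73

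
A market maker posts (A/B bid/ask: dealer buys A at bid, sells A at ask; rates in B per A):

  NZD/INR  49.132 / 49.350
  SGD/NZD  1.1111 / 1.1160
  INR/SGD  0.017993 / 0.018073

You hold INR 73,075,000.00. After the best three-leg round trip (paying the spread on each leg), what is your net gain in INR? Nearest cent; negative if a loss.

Net profit: INR 340,409.21

Best loop INR → NZD → SGD → INR:
INR 73,075,000.00 ÷ 49.350 (buy NZD at ask) = NZD 1,480,749.75
NZD 1,480,749.75 ÷ 1.1160 (buy SGD at ask) = SGD 1,326,836.69
SGD 1,326,836.69 ÷ 0.018073 (buy INR at ask) = INR 73,415,409.21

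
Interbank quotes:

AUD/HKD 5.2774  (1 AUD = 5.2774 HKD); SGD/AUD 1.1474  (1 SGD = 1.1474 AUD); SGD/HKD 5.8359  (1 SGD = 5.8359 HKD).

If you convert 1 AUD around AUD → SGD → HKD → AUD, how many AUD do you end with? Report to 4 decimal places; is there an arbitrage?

Around AUD → SGD → HKD → AUD: 1 ÷ 1.1474 × 5.8359 ÷ 5.2774 = 0.963769
Product < 1; profitable direction is AUD → HKD → SGD → AUD.

0.9638 (arbitrage exists)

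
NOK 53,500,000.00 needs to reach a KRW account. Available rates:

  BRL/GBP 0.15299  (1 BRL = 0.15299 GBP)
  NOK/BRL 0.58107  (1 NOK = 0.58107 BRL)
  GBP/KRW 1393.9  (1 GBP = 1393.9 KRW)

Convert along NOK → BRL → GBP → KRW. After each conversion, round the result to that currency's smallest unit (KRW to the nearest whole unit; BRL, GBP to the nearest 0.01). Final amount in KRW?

KRW 6,629,440,825

NOK 53,500,000.00 × 0.58107 = BRL 31,087,245.00
BRL 31,087,245.00 × 0.15299 = GBP 4,756,037.61
GBP 4,756,037.61 × 1393.9 = KRW 6,629,440,825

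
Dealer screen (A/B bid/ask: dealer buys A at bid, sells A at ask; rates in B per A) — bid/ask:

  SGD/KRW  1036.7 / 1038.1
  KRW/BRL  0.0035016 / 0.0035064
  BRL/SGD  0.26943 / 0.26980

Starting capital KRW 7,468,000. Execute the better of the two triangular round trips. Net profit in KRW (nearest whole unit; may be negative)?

Best loop KRW → SGD → BRL → KRW:
KRW 7,468,000 ÷ 1038.1 (buy SGD at ask) = SGD 7,193.91
SGD 7,193.91 ÷ 0.26980 (buy BRL at ask) = BRL 26,663.87
BRL 26,663.87 ÷ 0.0035064 (buy KRW at ask) = KRW 7,604,343

Net profit: KRW 136,343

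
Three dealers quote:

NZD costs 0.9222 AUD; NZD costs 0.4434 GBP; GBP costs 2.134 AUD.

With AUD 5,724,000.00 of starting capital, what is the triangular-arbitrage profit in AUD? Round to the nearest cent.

Profit: AUD 149,062.34

Profitable loop is AUD → NZD → GBP → AUD:
AUD 5,724,000.00 ÷ 0.9222 = NZD 6,206,896.55
NZD 6,206,896.55 × 0.4434 = GBP 2,752,137.93
GBP 2,752,137.93 × 2.134 = AUD 5,873,062.34
Profit = AUD 5,873,062.34 − AUD 5,724,000.00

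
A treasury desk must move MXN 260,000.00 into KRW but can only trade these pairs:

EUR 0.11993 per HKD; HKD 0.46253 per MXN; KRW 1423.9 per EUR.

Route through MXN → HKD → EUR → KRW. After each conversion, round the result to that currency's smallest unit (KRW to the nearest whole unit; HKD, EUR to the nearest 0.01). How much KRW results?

KRW 20,536,226

MXN 260,000.00 × 0.46253 = HKD 120,257.80
HKD 120,257.80 × 0.11993 = EUR 14,422.52
EUR 14,422.52 × 1423.9 = KRW 20,536,226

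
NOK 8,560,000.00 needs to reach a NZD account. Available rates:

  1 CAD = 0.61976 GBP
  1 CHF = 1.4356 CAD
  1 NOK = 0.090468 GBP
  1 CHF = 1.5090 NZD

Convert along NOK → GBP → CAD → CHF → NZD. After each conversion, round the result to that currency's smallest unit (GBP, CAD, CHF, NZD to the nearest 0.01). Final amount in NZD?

NOK 8,560,000.00 × 0.090468 = GBP 774,406.08
GBP 774,406.08 ÷ 0.61976 = CAD 1,249,525.75
CAD 1,249,525.75 ÷ 1.4356 = CHF 870,385.73
CHF 870,385.73 × 1.5090 = NZD 1,313,412.07

NZD 1,313,412.07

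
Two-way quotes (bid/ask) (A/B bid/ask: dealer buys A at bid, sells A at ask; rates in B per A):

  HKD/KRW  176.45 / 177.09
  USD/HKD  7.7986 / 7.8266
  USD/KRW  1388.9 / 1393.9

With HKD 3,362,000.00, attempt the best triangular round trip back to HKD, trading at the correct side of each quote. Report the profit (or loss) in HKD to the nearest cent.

Best loop HKD → USD → KRW → HKD:
HKD 3,362,000.00 ÷ 7.8266 (buy USD at ask) = USD 429,560.73
USD 429,560.73 × 1388.9 (sell USD at bid) = KRW 596,616,896
KRW 596,616,896 ÷ 177.09 (buy HKD at ask) = HKD 3,369,003.88

Net profit: HKD 7,003.88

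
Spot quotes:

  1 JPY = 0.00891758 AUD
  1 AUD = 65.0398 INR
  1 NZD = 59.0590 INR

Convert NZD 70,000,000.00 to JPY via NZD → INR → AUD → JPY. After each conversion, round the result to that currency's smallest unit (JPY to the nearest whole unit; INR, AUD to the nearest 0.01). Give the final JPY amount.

NZD 70,000,000.00 × 59.0590 = INR 4,134,130,000.00
INR 4,134,130,000.00 ÷ 65.0398 = AUD 63,563,079.84
AUD 63,563,079.84 ÷ 0.00891758 = JPY 7,127,839,598

JPY 7,127,839,598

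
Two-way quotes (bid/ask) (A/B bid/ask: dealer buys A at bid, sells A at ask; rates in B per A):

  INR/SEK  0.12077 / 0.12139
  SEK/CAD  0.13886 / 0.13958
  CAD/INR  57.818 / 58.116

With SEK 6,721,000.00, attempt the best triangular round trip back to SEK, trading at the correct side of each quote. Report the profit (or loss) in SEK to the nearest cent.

Best loop SEK → INR → CAD → SEK:
SEK 6,721,000.00 ÷ 0.12139 (buy INR at ask) = INR 55,366,998.93
INR 55,366,998.93 ÷ 58.116 (buy CAD at ask) = CAD 952,698.03
CAD 952,698.03 ÷ 0.13958 (buy SEK at ask) = SEK 6,825,462.34

Net profit: SEK 104,462.34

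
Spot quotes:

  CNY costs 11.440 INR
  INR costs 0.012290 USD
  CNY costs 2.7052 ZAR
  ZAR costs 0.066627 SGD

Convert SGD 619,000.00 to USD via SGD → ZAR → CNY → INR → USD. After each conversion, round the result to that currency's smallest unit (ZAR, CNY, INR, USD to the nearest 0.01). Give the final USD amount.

USD 482,857.43

SGD 619,000.00 ÷ 0.066627 = ZAR 9,290,527.86
ZAR 9,290,527.86 ÷ 2.7052 = CNY 3,434,321.99
CNY 3,434,321.99 × 11.440 = INR 39,288,643.57
INR 39,288,643.57 × 0.012290 = USD 482,857.43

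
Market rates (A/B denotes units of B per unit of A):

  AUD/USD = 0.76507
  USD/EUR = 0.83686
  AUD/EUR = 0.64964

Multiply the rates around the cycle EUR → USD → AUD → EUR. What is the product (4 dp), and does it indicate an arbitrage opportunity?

1.0147 (arbitrage exists)

Around EUR → USD → AUD → EUR: 1 ÷ 0.83686 ÷ 0.76507 × 0.64964 = 1.014656
Product > 1; profitable direction is EUR → USD → AUD → EUR.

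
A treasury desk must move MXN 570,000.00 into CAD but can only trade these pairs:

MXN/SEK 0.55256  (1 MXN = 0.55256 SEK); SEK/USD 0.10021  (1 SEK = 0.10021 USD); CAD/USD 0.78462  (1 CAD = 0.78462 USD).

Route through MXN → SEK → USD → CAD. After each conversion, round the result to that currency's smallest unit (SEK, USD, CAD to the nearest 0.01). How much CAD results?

CAD 40,225.92

MXN 570,000.00 × 0.55256 = SEK 314,959.20
SEK 314,959.20 × 0.10021 = USD 31,562.06
USD 31,562.06 ÷ 0.78462 = CAD 40,225.92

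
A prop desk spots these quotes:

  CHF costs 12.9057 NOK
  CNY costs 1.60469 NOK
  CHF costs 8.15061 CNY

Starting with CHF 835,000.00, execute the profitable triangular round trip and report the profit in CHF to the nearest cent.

Profit: CHF 11,225.62

Profitable loop is CHF → CNY → NOK → CHF:
CHF 835,000.00 × 8.15061 = CNY 6,805,759.35
CNY 6,805,759.35 × 1.60469 = NOK 10,921,133.97
NOK 10,921,133.97 ÷ 12.9057 = CHF 846,225.62
Profit = CHF 846,225.62 − CHF 835,000.00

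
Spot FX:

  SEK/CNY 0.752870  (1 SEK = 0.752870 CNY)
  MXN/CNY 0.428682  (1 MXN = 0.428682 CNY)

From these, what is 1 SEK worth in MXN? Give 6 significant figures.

SEK/MXN = 1.75624

1 SEK × 0.752870 = 0.75287 CNY
0.75287 CNY ÷ 0.428682 = 1.75624 MXN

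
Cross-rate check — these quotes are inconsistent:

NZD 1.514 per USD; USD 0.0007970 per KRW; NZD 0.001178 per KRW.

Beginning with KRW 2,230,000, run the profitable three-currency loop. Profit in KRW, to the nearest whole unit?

Profit: KRW 54,251

Profitable loop is KRW → USD → NZD → KRW:
KRW 2,230,000 × 0.0007970 = USD 1,777.31
USD 1,777.31 × 1.514 = NZD 2,690.85
NZD 2,690.85 ÷ 0.001178 = KRW 2,284,251
Profit = KRW 2,284,251 − KRW 2,230,000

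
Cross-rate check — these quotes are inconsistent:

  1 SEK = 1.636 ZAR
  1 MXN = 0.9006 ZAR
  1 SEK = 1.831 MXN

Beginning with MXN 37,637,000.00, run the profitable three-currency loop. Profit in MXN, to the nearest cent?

Profitable loop is MXN → ZAR → SEK → MXN:
MXN 37,637,000.00 × 0.9006 = ZAR 33,895,882.20
ZAR 33,895,882.20 ÷ 1.636 = SEK 20,718,754.40
SEK 20,718,754.40 × 1.831 = MXN 37,936,039.31
Profit = MXN 37,936,039.31 − MXN 37,637,000.00

Profit: MXN 299,039.31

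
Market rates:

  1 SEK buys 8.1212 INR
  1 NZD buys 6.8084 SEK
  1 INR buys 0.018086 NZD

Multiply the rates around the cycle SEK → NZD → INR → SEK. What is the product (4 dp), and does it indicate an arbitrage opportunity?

Around SEK → NZD → INR → SEK: 1 ÷ 6.8084 ÷ 0.018086 ÷ 8.1212 = 0.999982
Product ≈ 1 (deviation 0.002%, within rounding noise).

1.0000 (no arbitrage)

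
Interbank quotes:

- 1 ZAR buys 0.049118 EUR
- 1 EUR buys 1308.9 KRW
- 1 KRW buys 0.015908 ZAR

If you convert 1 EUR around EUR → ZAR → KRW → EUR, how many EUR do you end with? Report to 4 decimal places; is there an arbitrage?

0.9778 (arbitrage exists)

Around EUR → ZAR → KRW → EUR: 1 ÷ 0.049118 ÷ 0.015908 ÷ 1308.9 = 0.977771
Product < 1; profitable direction is EUR → KRW → ZAR → EUR.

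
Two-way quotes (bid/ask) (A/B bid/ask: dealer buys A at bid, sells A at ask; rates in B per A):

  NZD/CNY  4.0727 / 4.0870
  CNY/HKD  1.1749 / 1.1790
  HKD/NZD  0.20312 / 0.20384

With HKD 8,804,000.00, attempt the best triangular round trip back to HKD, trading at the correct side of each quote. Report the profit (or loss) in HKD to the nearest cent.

Net profit: HKD 159,387.67

Best loop HKD → CNY → NZD → HKD:
HKD 8,804,000.00 ÷ 1.1790 (buy CNY at ask) = CNY 7,467,345.21
CNY 7,467,345.21 ÷ 4.0870 (buy NZD at ask) = NZD 1,827,096.94
NZD 1,827,096.94 ÷ 0.20384 (buy HKD at ask) = HKD 8,963,387.67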